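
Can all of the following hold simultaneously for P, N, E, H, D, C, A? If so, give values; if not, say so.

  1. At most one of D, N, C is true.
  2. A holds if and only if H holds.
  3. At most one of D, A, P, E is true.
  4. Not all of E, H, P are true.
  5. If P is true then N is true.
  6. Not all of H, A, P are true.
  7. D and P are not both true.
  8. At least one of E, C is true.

P: False, N: False, E: True, H: False, D: False, C: True, A: False

  (1) {D, N, C}: 1 true — at most one ✓
  (2) A=F, H=F — same ✓
  (3) {D, A, P, E}: 1 true — at most one ✓
  (4) {E, H, P}: 1/3 true — not all ✓
  (5) P=F ⇒ N: vacuous ✓
  (6) {H, A, P}: 0/3 true — not all ✓
  (7) D=F, P=F — not both ✓
  (8) {E, C}: 2 true — at least one ✓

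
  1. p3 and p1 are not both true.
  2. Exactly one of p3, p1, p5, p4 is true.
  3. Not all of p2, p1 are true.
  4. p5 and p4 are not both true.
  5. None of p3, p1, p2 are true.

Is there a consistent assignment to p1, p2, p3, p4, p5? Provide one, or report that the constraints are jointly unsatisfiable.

p1: False, p2: False, p3: False, p4: True, p5: False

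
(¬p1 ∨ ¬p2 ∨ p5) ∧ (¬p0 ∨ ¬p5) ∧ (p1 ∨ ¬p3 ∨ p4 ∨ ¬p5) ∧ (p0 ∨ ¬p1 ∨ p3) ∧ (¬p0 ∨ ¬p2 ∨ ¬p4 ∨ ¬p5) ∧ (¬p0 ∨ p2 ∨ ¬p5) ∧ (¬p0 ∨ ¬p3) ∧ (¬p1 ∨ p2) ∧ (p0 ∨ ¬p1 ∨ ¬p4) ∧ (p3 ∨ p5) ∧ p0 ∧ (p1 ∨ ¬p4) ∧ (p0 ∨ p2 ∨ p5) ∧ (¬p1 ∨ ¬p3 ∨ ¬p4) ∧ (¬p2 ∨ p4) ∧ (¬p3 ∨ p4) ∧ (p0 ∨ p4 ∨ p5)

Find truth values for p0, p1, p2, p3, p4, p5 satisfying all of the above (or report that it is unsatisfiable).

Case p0 = True:
  (¬p0 ∨ ¬p5) forces p5 = False.
  (¬p0 ∨ ¬p3) forces p3 = False.
  Clause (p3 ∨ p5) is falsified — contradiction.
Case p0 = False:
  Clause (p0) is falsified — contradiction.
Both cases fail, so the formula is unsatisfiable.

No satisfying assignment exists.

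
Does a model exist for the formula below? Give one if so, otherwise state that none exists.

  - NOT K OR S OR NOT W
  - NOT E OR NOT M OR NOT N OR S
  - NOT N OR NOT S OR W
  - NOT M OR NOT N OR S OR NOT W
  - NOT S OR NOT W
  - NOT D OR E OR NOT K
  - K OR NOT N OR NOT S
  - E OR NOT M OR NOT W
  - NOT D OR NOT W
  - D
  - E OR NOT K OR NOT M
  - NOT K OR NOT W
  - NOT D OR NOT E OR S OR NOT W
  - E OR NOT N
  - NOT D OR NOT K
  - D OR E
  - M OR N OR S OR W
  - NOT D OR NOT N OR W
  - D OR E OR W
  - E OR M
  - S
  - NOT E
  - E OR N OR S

Unit clause (D) forces D = True.
In (NOT D OR NOT K) only NOT K is left, so K = False.
Unit clause (S) forces S = True.
Unit clause (NOT E) forces E = False.
In (NOT S OR NOT W) only NOT W is left, so W = False.
In (K OR NOT N OR NOT S) only NOT N is left, so N = False.
In (E OR M) only M is left, so M = True.
All clauses satisfied.

E = False, K = False, D = True, M = True, N = False, S = True, W = False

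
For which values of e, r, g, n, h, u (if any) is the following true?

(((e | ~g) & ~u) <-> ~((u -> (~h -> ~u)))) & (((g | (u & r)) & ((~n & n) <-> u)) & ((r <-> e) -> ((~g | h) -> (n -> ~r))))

e=F, r=F, g=T, n=F, h=T, u=F

  ((e | ~g) & ~u) <-> ~((u -> (~h -> ~u))) = True
    (e | ~g) & ~u = False
      e | ~g = False
        ~g = False
      ~u = True
    ~((u -> (~h -> ~u))) = False
      u -> (~h -> ~u) = True
        ~h -> ~u = True
          ~h = False
          ~u = True
  ((g | (u & r)) & ((~n & n) <-> u)) & ((r <-> e) -> ((~g | h) -> (n -> ~r))) = True
    (g | (u & r)) & ((~n & n) <-> u) = True
      g | (u & r) = True
        u & r = False
      (~n & n) <-> u = True
        ~n & n = False
          ~n = True
    (r <-> e) -> ((~g | h) -> (n -> ~r)) = True
      r <-> e = True
      (~g | h) -> (n -> ~r) = True
        ~g | h = True
          ~g = False
        n -> ~r = True
          ~r = True
Both conjuncts True, so the formula holds.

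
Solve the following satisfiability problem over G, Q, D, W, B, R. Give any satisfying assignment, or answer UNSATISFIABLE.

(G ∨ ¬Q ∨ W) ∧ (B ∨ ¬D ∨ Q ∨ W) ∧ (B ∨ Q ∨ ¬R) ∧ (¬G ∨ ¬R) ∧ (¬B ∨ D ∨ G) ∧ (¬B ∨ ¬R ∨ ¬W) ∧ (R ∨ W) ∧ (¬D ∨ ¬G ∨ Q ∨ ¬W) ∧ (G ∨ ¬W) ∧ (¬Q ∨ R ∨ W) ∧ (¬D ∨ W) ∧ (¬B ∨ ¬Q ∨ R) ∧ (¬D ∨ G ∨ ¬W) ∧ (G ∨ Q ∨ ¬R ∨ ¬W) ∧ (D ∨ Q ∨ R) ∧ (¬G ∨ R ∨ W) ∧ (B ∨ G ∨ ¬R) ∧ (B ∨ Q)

Set G = True.
  then (¬G ∨ ¬R) forces R = False.
  then (R ∨ W) forces W = True.
Try Q = False:
  (¬D ∨ ¬G ∨ Q ∨ ¬W) forces D = False.
  clause (D ∨ Q ∨ R) is falsified — backtrack.
So Q = True.
  then (¬B ∨ ¬Q ∨ R) forces B = False.
Set D = False.
All clauses satisfied.

G=T, Q=T, D=F, W=T, B=F, R=F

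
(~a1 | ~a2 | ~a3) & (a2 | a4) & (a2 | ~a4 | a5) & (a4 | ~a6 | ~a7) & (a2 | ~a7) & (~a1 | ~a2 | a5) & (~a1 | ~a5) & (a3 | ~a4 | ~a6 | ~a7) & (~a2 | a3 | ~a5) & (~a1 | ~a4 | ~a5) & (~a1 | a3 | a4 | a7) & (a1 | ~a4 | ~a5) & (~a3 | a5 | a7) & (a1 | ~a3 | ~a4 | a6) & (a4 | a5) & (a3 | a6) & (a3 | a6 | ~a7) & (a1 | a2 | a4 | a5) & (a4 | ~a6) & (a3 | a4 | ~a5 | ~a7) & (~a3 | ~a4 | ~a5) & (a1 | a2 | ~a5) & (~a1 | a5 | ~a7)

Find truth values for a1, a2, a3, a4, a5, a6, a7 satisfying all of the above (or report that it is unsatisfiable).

Try a1 = True:
  (~a1 | ~a5) forces a5 = False.
  (~a1 | ~a2 | a5) forces a2 = False.
  (a2 | a4) forces a4 = True.
  clause (a2 | ~a4 | a5) is falsified — backtrack.
So a1 = False.
Set a2 = True.
Set a3 = False.
  then (~a2 | a3 | ~a5) forces a5 = False.
  then (a4 | a5) forces a4 = True.
  then (a3 | a6) forces a6 = True.
  then (a3 | ~a4 | ~a6 | ~a7) forces a7 = False.
All clauses satisfied.

a1 = False; a2 = True; a3 = False; a4 = True; a5 = False; a6 = True; a7 = False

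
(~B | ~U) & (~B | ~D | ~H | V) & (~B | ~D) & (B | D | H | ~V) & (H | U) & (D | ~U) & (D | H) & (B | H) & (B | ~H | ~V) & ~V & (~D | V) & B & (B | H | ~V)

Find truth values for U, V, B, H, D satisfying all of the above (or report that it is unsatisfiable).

Unit clause (~V) forces V = False.
In (~D | V) only ~D is left, so D = False.
Unit clause (B) forces B = True.
In (~B | ~U) only ~U is left, so U = False.
In (H | U) only H is left, so H = True.
All clauses satisfied.

U = False, V = False, B = True, H = True, D = False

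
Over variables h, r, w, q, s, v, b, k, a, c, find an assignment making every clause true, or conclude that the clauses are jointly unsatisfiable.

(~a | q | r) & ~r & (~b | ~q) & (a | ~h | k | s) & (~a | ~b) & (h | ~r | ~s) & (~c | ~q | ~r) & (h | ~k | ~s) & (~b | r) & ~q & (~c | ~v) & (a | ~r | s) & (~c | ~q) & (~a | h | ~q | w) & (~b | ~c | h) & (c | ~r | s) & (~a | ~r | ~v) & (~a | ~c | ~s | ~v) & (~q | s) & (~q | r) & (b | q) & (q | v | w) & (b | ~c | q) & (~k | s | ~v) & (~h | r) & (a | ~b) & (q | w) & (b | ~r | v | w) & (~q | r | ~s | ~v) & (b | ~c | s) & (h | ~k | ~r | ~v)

Unsatisfiable — no assignment works.

Case r = True:
  Clause (~r) is falsified — contradiction.
Case r = False:
  (~b | r) forces b = False.
  (~q) forces q = False.
  Clause (b | q) is falsified — contradiction.
Both cases fail, so the formula is unsatisfiable.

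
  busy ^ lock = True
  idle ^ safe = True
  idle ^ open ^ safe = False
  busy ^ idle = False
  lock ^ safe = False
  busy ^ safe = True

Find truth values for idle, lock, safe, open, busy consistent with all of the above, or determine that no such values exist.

idle = False, lock = True, safe = True, open = True, busy = False

busy ^ lock = F ^ T = True ✓
idle ^ safe = F ^ T = True ✓
idle ^ open ^ safe = F ^ T ^ T = False ✓
busy ^ idle = F ^ F = False ✓
lock ^ safe = T ^ T = False ✓
busy ^ safe = F ^ T = True ✓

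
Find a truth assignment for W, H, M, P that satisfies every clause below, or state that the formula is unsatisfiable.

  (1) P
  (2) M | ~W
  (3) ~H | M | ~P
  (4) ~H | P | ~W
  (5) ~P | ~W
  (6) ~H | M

W = False, H = False, M = False, P = True

Unit clause (P) forces P = True.
In (~P | ~W) only ~W is left, so W = False.
Set H = False.
Set M = False.
Check each clause:
  (P): P holds.
  (M | ~W): ~W holds.
  (~H | M | ~P): ~H holds.
  (~H | P | ~W): ~H holds.
  (~P | ~W): ~W holds.
  (~H | M): ~H holds.
All clauses satisfied.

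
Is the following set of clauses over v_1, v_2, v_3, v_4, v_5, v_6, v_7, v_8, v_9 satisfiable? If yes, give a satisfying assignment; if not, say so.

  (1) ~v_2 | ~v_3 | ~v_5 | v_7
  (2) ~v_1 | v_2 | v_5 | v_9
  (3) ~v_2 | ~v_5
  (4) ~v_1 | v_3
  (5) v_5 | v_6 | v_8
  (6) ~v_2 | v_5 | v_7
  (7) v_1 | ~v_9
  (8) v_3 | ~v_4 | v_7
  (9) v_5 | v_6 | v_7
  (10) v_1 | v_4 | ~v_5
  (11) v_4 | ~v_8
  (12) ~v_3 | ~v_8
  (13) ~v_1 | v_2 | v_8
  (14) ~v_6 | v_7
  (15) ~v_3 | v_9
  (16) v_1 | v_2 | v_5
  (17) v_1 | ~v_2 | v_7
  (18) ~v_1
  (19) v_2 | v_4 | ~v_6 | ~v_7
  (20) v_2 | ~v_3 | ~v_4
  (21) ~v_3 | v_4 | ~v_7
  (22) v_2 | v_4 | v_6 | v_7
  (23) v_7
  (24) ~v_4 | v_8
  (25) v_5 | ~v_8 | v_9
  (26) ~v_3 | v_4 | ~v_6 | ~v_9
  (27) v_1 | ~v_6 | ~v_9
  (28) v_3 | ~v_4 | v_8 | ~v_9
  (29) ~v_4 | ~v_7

v_1 = False; v_2 = True; v_3 = False; v_4 = False; v_5 = False; v_6 = True; v_7 = True; v_8 = False; v_9 = False

Unit clause (~v_1) forces v_1 = False.
Unit clause (v_7) forces v_7 = True.
In (~v_4 | ~v_7) only ~v_4 is left, so v_4 = False.
In (v_1 | ~v_9) only ~v_9 is left, so v_9 = False.
In (v_1 | v_4 | ~v_5) only ~v_5 is left, so v_5 = False.
In (v_4 | ~v_8) only ~v_8 is left, so v_8 = False.
In (~v_3 | v_9) only ~v_3 is left, so v_3 = False.
In (v_1 | v_2 | v_5) only v_2 is left, so v_2 = True.
In (v_5 | v_6 | v_8) only v_6 is left, so v_6 = True.
All clauses satisfied.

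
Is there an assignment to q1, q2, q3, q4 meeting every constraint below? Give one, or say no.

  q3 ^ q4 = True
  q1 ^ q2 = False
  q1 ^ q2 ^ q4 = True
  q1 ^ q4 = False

q1=T; q2=T; q3=F; q4=T

q3 ^ q4 = F ^ T = True ✓
q1 ^ q2 = T ^ T = False ✓
q1 ^ q2 ^ q4 = T ^ T ^ T = True ✓
q1 ^ q4 = T ^ T = False ✓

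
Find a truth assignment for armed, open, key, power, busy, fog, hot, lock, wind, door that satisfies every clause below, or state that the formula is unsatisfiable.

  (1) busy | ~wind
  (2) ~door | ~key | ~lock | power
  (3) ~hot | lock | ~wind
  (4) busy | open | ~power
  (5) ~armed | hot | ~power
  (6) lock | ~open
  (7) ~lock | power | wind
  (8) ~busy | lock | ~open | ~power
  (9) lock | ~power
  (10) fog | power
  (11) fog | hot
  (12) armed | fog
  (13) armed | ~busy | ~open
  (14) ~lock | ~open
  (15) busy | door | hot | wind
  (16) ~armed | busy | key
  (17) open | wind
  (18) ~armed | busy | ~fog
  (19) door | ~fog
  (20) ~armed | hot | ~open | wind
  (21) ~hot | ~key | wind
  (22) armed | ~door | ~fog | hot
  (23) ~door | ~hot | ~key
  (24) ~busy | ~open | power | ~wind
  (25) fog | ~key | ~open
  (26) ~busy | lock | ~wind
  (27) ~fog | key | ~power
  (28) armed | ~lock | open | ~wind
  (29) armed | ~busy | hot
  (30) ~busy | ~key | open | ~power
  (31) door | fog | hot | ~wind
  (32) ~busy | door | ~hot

Set armed = True.
Try open = True:
  (lock | ~open) forces lock = True.
  clause (~lock | ~open) is falsified — backtrack.
So open = False.
  then (open | wind) forces wind = True.
  then (busy | ~wind) forces busy = True.
  then (~busy | lock | ~wind) forces lock = True.
Set key = False.
Set power = False.
  then (fog | power) forces fog = True.
  then (door | ~fog) forces door = True.
Set hot = True.
All clauses satisfied.

armed: True, open: False, key: False, power: False, busy: True, fog: True, hot: True, lock: True, wind: True, door: True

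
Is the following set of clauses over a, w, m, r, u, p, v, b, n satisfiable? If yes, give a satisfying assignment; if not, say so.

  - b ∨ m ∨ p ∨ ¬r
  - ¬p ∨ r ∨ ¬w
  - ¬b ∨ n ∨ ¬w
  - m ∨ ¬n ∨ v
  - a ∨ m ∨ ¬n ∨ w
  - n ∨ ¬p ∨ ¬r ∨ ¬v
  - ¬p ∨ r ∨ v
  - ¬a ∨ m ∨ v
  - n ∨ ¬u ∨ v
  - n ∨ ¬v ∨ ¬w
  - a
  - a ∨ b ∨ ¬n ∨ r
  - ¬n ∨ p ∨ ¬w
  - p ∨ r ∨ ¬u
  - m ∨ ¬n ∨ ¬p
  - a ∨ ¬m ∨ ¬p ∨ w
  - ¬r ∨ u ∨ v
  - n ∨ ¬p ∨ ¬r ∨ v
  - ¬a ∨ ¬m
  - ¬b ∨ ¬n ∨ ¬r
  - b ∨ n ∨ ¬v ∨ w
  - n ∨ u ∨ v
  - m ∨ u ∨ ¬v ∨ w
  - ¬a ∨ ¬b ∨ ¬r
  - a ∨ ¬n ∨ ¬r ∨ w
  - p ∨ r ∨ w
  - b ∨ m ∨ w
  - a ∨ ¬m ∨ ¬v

a = True; w = False; m = False; r = False; u = True; p = True; v = True; b = True; n = False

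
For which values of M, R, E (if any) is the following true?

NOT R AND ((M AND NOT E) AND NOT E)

M = True, R = False, E = False

  NOT R = True
  (M AND NOT E) AND NOT E = True
    M AND NOT E = True
      NOT E = True
    NOT E = True
Both conjuncts True, so the formula holds.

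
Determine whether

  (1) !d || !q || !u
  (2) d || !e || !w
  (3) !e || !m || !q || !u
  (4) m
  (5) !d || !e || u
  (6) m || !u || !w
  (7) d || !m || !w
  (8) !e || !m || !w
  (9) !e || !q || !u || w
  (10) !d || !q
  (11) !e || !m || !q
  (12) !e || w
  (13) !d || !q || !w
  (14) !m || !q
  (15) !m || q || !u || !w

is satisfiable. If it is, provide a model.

w = True; u = False; e = False; m = True; q = False; d = True

Unit clause (m) forces m = True.
In (!m || !q) only !q is left, so q = False.
Set w = True.
  then (d || !m || !w) forces d = True.
  then (!e || !m || !w) forces e = False.
  then (!m || q || !u || !w) forces u = False.
All clauses satisfied.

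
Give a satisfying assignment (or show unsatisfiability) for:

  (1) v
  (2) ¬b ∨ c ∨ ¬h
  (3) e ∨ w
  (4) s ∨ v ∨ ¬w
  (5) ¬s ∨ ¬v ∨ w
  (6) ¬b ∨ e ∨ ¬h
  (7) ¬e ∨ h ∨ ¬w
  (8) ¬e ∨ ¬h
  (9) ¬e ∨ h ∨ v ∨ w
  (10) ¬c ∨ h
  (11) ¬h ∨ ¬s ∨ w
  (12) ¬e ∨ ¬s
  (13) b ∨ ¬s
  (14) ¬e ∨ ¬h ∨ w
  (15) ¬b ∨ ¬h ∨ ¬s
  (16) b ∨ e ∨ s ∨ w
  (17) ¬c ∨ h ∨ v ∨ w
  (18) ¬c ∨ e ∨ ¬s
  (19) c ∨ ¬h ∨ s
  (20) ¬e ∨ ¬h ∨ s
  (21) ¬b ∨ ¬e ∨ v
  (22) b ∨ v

v: True; w: False; e: True; c: False; h: False; s: False; b: False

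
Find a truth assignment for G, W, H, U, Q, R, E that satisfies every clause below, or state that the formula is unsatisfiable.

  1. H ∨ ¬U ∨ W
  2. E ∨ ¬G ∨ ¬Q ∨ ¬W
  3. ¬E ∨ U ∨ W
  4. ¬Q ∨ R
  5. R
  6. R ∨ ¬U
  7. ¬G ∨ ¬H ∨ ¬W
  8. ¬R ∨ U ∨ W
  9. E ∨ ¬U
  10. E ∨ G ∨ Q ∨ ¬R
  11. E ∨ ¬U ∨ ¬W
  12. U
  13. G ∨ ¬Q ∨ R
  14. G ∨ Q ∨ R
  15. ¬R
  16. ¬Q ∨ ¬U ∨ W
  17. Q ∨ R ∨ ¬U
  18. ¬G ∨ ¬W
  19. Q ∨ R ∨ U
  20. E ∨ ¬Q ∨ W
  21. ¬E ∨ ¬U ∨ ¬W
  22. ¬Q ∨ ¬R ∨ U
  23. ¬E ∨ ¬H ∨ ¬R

Case R = True:
  Clause (¬R) is falsified — contradiction.
Case R = False:
  Clause (R) is falsified — contradiction.
Both cases fail, so the formula is unsatisfiable.

The formula is unsatisfiable.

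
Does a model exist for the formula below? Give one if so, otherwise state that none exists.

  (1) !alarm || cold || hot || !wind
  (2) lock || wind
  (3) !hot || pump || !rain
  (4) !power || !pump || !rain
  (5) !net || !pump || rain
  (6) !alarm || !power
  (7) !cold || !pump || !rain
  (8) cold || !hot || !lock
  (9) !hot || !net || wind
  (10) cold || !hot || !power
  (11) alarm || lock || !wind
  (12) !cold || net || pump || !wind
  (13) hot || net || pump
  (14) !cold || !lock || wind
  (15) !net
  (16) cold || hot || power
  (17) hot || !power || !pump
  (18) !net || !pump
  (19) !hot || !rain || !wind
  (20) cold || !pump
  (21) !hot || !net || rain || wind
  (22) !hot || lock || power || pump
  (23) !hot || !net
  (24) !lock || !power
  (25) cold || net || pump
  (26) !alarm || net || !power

Unit clause (!net) forces net = False.
Set alarm = True.
  then (!alarm || !power) forces power = False.
Set pump = True.
  then (cold || !pump) forces cold = True.
  then (!cold || !pump || !rain) forces rain = False.
Try wind = False:
  (lock || wind) forces lock = True.
  clause (!cold || !lock || wind) is falsified — backtrack.
So wind = True.
Set lock = False.
Set hot = False.
All clauses satisfied.

alarm=T; pump=T; cold=T; wind=T; lock=F; rain=F; net=F; power=F; hot=F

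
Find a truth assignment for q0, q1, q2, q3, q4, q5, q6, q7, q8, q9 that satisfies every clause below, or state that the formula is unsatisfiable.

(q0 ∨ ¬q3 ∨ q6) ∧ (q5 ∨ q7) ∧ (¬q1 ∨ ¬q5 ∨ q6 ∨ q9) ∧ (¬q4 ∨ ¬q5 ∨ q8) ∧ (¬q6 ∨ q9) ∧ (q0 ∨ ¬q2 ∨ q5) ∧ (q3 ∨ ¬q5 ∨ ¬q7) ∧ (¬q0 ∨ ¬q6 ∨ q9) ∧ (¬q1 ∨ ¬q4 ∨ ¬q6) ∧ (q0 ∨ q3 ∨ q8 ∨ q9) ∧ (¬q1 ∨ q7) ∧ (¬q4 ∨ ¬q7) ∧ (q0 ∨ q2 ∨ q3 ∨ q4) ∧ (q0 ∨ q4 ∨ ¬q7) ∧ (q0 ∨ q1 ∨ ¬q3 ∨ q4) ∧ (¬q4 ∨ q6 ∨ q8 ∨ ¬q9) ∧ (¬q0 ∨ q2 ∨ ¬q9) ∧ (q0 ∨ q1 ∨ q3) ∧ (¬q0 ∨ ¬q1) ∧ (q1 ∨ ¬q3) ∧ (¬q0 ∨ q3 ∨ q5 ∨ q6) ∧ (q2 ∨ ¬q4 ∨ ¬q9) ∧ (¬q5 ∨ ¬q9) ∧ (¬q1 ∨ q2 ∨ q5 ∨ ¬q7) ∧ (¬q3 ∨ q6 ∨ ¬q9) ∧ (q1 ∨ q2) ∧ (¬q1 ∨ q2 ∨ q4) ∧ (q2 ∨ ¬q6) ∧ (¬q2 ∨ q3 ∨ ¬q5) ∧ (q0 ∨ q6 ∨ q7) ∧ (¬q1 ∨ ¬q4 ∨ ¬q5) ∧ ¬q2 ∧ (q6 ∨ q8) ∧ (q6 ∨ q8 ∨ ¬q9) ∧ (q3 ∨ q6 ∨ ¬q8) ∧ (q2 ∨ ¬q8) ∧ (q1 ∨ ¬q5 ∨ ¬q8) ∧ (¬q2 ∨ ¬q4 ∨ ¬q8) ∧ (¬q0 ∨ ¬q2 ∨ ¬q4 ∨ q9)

Case q2 = True:
  Clause (¬q2) is falsified — contradiction.
Case q2 = False:
  (q1 ∨ q2) forces q1 = True.
  (¬q1 ∨ q7) forces q7 = True.
  (¬q4 ∨ ¬q7) forces q4 = False.
  Clause (¬q1 ∨ q2 ∨ q4) is falsified — contradiction.
Both cases fail, so the formula is unsatisfiable.

The formula is unsatisfiable.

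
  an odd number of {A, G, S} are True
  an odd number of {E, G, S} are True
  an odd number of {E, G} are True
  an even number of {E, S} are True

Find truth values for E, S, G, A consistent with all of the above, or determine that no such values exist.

E=F, S=F, G=T, A=F

{A, G, S}: 1 true → odd ✓
{E, G, S}: 1 true → odd ✓
{E, G}: 1 true → odd ✓
{E, S}: 0 true → even ✓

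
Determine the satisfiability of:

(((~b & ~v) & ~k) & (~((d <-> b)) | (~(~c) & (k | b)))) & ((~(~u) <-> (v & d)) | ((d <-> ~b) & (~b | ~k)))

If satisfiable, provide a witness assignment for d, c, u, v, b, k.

d = True; c = False; u = True; v = False; b = False; k = False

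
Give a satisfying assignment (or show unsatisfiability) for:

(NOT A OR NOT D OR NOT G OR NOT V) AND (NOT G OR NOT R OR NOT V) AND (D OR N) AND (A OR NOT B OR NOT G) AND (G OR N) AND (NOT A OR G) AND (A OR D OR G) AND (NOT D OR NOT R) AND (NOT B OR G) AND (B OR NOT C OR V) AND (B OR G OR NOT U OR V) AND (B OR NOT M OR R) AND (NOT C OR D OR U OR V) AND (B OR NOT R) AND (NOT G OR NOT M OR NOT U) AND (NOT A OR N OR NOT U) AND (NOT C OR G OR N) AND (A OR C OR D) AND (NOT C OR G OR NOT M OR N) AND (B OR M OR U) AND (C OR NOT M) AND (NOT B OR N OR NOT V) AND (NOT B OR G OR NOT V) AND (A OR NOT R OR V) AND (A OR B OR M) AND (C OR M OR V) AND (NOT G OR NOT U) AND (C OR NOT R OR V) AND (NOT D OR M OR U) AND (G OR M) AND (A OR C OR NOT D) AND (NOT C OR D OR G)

D = True, C = True, G = True, V = False, A = True, B = True, M = True, U = False, N = True, R = False

Set D = True.
  then (NOT D OR NOT R) forces R = False.
Try C = False:
  (C OR NOT M) forces M = False.
  (C OR M OR V) forces V = True.
  (NOT D OR M OR U) forces U = True.
  (NOT G OR NOT U) forces G = False.
  clause (G OR M) is falsified — backtrack.
So C = True.
Set G = True.
  then (NOT G OR NOT U) forces U = False.
  then (NOT D OR M OR U) forces M = True.
  then (B OR NOT M OR R) forces B = True.
  then (A OR NOT B OR NOT G) forces A = True.
  then (NOT A OR NOT D OR NOT G OR NOT V) forces V = False.
Set N = True.
All clauses satisfied.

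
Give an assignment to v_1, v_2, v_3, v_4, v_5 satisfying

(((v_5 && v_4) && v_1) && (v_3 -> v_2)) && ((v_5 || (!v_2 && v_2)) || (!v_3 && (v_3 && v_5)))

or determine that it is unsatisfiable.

v_1: True; v_2: True; v_3: False; v_4: True; v_5: True

  ((v_5 && v_4) && v_1) && (v_3 -> v_2) = True
    (v_5 && v_4) && v_1 = True
      v_5 && v_4 = True
    v_3 -> v_2 = True
  (v_5 || (!v_2 && v_2)) || (!v_3 && (v_3 && v_5)) = True
    v_5 || (!v_2 && v_2) = True
      !v_2 && v_2 = False
        !v_2 = False
    !v_3 && (v_3 && v_5) = False
      !v_3 = True
      v_3 && v_5 = False
Both conjuncts True, so the formula holds.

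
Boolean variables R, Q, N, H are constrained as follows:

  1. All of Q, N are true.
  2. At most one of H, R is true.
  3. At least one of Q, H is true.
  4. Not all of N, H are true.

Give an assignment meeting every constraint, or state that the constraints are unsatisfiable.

R = False; Q = True; N = True; H = False

  (1) {Q, N}: all 2 true ✓
  (2) {H, R}: 0 true — at most one ✓
  (3) {Q, H}: 1 true — at least one ✓
  (4) {N, H}: 1/2 true — not all ✓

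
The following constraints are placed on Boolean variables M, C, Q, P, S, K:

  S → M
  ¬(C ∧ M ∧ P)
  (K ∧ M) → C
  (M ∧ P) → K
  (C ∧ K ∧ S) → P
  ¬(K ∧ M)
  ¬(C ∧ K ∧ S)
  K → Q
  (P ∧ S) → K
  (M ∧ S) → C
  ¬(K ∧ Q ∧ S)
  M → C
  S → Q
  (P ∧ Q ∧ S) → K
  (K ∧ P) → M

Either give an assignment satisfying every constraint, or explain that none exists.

M: False, C: False, Q: True, P: False, S: False, K: False

Set M = False.
  then (M ∨ ¬S) forces S = False.
Set C = False.
Set Q = True.
Set P = False.
Set K = False.
All clauses satisfied.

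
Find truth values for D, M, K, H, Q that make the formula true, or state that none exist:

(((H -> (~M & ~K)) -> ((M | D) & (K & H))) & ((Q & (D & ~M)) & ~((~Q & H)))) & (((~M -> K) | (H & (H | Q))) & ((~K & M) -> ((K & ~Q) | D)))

D = True, M = False, K = True, H = True, Q = True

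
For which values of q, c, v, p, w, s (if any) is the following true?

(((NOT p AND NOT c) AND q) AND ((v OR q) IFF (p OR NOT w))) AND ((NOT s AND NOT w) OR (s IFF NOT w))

q=T, c=F, v=F, p=F, w=F, s=F

  ((NOT p AND NOT c) AND q) AND ((v OR q) IFF (p OR NOT w)) = True
    (NOT p AND NOT c) AND q = True
      NOT p AND NOT c = True
        NOT p = True
        NOT c = True
    (v OR q) IFF (p OR NOT w) = True
      v OR q = True
      p OR NOT w = True
        NOT w = True
  (NOT s AND NOT w) OR (s IFF NOT w) = True
    NOT s AND NOT w = True
      NOT s = True
      NOT w = True
    s IFF NOT w = False
      NOT w = True
Both conjuncts True, so the formula holds.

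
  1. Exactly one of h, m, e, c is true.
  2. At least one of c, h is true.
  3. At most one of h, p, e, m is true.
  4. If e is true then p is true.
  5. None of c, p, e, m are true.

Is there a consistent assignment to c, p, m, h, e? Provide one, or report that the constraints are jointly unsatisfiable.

c = False, p = False, m = False, h = True, e = False

  (1) {h, m, e, c}: 1 true — exactly one ✓
  (2) {c, h}: 1 true — at least one ✓
  (3) {h, p, e, m}: 1 true — at most one ✓
  (4) e=F ⇒ p: vacuous ✓
  (5) {c, p, e, m}: 0 true — none ✓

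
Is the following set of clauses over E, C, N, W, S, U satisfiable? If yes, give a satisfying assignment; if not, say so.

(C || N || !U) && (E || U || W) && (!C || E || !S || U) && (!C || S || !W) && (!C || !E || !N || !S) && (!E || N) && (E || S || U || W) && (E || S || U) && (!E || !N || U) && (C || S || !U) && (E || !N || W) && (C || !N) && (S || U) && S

E = False, C = False, N = False, W = True, S = True, U = False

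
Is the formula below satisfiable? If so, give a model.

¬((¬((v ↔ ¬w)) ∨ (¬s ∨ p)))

w=T; v=F; p=F; s=T

  ¬((¬((v ↔ ¬w)) ∨ (¬s ∨ p))) = True
    ¬((v ↔ ¬w)) ∨ (¬s ∨ p) = False
      ¬((v ↔ ¬w)) = False
        v ↔ ¬w = True
          ¬w = False
      ¬s ∨ p = False
        ¬s = False
The formula evaluates to True.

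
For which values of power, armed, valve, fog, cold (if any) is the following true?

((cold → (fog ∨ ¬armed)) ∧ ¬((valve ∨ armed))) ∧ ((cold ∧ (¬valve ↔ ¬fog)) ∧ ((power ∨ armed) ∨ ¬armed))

power = False, armed = False, valve = False, fog = False, cold = True

  (cold → (fog ∨ ¬armed)) ∧ ¬((valve ∨ armed)) = True
    cold → (fog ∨ ¬armed) = True
      fog ∨ ¬armed = True
        ¬armed = True
    ¬((valve ∨ armed)) = True
      valve ∨ armed = False
  (cold ∧ (¬valve ↔ ¬fog)) ∧ ((power ∨ armed) ∨ ¬armed) = True
    cold ∧ (¬valve ↔ ¬fog) = True
      ¬valve ↔ ¬fog = True
        ¬valve = True
        ¬fog = True
    (power ∨ armed) ∨ ¬armed = True
      power ∨ armed = False
      ¬armed = True
Both conjuncts True, so the formula holds.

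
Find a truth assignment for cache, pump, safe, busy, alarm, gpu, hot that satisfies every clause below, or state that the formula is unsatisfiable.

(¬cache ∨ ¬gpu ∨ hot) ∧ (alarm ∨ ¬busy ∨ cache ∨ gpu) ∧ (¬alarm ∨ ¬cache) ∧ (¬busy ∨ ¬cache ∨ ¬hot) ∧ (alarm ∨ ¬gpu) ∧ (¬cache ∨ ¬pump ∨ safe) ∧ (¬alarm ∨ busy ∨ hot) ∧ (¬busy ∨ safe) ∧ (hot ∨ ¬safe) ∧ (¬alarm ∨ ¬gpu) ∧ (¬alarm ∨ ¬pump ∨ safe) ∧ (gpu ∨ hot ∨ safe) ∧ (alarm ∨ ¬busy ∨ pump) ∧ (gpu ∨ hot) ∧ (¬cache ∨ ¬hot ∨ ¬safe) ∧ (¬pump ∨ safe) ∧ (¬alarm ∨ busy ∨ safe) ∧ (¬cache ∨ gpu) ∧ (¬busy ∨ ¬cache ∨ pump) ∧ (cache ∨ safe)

cache = False; pump = True; safe = True; busy = True; alarm = True; gpu = False; hot = True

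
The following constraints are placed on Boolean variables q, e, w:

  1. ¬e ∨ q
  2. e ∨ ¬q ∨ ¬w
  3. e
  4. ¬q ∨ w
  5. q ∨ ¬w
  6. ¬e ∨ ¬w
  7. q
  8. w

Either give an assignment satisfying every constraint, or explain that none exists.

UNSATISFIABLE

Case w = True:
  (e) forces e = True.
  Clause (¬e ∨ ¬w) is falsified — contradiction.
Case w = False:
  Clause (w) is falsified — contradiction.
Both cases fail, so the formula is unsatisfiable.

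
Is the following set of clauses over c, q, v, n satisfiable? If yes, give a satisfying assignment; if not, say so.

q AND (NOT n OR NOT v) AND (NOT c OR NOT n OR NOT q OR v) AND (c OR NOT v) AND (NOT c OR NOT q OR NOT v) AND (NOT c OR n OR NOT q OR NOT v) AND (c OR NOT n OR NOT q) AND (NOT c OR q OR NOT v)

c = True, q = True, v = False, n = False

Unit clause (q) forces q = True.
Set c = True.
  then (NOT c OR NOT q OR NOT v) forces v = False.
  then (NOT c OR NOT n OR NOT q OR v) forces n = False.
All clauses satisfied.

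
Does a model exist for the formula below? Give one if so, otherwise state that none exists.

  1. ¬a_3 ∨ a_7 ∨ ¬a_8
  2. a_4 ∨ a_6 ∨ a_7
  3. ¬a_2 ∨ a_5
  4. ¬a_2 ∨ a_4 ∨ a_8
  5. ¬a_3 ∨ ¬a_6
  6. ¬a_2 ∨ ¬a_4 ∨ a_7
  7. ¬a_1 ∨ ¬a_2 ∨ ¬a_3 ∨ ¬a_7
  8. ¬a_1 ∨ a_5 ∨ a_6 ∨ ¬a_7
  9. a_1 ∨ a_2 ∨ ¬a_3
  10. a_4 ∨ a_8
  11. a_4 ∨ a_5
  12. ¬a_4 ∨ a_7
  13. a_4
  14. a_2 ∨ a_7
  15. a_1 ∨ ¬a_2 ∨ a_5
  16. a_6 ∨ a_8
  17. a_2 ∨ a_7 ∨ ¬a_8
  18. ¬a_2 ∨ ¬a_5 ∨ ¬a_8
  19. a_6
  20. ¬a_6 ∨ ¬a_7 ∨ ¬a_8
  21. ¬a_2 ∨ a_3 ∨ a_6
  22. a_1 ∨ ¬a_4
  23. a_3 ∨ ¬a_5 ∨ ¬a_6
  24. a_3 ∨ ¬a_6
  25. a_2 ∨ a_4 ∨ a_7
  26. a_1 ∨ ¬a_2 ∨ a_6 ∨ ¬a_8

Unsatisfiable

Case a_6 = True:
  (¬a_3 ∨ ¬a_6) forces a_3 = False.
  Clause (a_3 ∨ ¬a_6) is falsified — contradiction.
Case a_6 = False:
  Clause (a_6) is falsified — contradiction.
Both cases fail, so the formula is unsatisfiable.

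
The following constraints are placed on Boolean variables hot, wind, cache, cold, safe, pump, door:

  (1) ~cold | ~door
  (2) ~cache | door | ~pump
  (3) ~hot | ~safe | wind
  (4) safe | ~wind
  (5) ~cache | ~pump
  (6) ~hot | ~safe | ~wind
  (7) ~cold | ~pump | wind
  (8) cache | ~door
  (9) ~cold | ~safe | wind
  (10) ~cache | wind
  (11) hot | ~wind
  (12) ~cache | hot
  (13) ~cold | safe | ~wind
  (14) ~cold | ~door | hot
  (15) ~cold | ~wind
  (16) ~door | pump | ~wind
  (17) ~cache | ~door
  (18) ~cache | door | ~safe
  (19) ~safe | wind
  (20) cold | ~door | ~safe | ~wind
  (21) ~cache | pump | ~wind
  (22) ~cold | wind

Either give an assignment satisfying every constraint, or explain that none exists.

Set hot = True.
Try wind = True:
  (safe | ~wind) forces safe = True.
  clause (~hot | ~safe | ~wind) is falsified — backtrack.
So wind = False.
  then (~hot | ~safe | wind) forces safe = False.
  then (~cache | wind) forces cache = False.
  then (~cold | wind) forces cold = False.
  then (cache | ~door) forces door = False.
Set pump = True.
All clauses satisfied.

hot=T; wind=F; cache=F; cold=F; safe=F; pump=T; door=F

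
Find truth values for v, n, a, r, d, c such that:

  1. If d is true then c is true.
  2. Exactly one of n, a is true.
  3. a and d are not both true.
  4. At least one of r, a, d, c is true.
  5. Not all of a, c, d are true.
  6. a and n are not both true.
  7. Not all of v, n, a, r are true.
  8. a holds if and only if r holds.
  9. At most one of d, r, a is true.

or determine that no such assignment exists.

v = True, n = True, a = False, r = False, d = False, c = True

  (1) d=F ⇒ c: vacuous ✓
  (2) {n, a}: 1 true — exactly one ✓
  (3) a=F, d=F — not both ✓
  (4) {r, a, d, c}: 1 true — at least one ✓
  (5) {a, c, d}: 1/3 true — not all ✓
  (6) a=F, n=T — not both ✓
  (7) {v, n, a, r}: 2/4 true — not all ✓
  (8) a=F, r=F — same ✓
  (9) {d, r, a}: 0 true — at most one ✓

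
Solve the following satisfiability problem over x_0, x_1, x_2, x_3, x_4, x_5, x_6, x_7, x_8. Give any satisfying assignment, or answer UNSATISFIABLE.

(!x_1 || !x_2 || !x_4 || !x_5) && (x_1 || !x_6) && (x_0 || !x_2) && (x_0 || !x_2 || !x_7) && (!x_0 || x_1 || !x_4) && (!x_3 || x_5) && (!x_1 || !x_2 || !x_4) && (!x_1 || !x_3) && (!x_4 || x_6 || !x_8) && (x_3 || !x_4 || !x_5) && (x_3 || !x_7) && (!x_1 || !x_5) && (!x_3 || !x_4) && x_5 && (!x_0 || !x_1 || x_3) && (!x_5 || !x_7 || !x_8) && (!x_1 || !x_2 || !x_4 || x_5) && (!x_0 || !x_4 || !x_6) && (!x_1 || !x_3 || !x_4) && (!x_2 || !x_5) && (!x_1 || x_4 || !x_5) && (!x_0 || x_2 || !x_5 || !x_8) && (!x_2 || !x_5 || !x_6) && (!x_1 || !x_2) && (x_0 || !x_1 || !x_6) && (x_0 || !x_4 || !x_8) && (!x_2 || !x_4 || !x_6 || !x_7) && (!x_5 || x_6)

No satisfying assignment exists.

Case x_5 = True:
  (!x_1 || !x_5) forces x_1 = False.
  (x_1 || !x_6) forces x_6 = False.
  Clause (!x_5 || x_6) is falsified — contradiction.
Case x_5 = False:
  Clause (x_5) is falsified — contradiction.
Both cases fail, so the formula is unsatisfiable.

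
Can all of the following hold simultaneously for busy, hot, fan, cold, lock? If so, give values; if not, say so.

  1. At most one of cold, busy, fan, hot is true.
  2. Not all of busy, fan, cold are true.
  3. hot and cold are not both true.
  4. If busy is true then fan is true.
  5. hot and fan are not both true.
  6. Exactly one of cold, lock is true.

busy = False, hot = False, fan = True, cold = False, lock = True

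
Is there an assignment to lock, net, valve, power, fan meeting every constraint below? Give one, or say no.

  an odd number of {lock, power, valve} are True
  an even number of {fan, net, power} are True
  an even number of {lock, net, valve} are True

lock = False; net = False; valve = False; power = True; fan = True

{lock, power, valve}: 1 true → odd ✓
{fan, net, power}: 2 true → even ✓
{lock, net, valve}: 0 true → even ✓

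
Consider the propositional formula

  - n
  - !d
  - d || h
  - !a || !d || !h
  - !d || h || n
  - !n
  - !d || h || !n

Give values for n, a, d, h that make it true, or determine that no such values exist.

Case n = True:
  Clause (!n) is falsified — contradiction.
Case n = False:
  Clause (n) is falsified — contradiction.
Both cases fail, so the formula is unsatisfiable.

Unsatisfiable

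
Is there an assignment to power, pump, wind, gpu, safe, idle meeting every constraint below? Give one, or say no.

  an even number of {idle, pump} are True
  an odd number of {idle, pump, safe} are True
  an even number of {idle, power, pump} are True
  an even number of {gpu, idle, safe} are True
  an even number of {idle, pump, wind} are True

power = False, pump = False, wind = False, gpu = True, safe = True, idle = False

{idle, pump}: 0 true → even ✓
{idle, pump, safe}: 1 true → odd ✓
{idle, power, pump}: 0 true → even ✓
{gpu, idle, safe}: 2 true → even ✓
{idle, pump, wind}: 0 true → even ✓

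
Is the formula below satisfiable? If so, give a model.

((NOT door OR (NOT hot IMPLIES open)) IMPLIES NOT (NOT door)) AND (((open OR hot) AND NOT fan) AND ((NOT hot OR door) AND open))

fan = False, door = True, hot = False, open = True

  (NOT door OR (NOT hot IMPLIES open)) IMPLIES NOT (NOT door) = True
    NOT door OR (NOT hot IMPLIES open) = True
      NOT door = False
      NOT hot IMPLIES open = True
        NOT hot = True
    NOT (NOT door) = True
      NOT door = False
  ((open OR hot) AND NOT fan) AND ((NOT hot OR door) AND open) = True
    (open OR hot) AND NOT fan = True
      open OR hot = True
      NOT fan = True
    (NOT hot OR door) AND open = True
      NOT hot OR door = True
        NOT hot = True
Both conjuncts True, so the formula holds.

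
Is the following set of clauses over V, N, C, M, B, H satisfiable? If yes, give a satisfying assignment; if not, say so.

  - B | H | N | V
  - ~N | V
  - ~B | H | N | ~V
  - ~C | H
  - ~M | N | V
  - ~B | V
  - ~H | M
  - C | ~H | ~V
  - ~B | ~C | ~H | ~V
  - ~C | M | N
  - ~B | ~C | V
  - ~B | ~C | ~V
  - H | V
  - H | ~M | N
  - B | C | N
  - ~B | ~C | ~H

Try V = False:
  (~N | V) forces N = False.
  (~M | N | V) forces M = False.
  (~B | V) forces B = False.
  (B | H | N | V) forces H = True.
  clause (~H | M) is falsified — backtrack.
So V = True.
Set N = True.
Set C = True.
  then (~C | H) forces H = True.
  then (~H | M) forces M = True.
  then (~B | ~C | ~H | ~V) forces B = False.
All clauses satisfied.

V = True, N = True, C = True, M = True, B = False, H = True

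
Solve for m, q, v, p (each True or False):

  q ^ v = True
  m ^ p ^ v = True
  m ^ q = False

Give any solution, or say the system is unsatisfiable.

m = True, q = True, v = False, p = False

q ^ v = T ^ F = True ✓
m ^ p ^ v = T ^ F ^ F = True ✓
m ^ q = T ^ T = False ✓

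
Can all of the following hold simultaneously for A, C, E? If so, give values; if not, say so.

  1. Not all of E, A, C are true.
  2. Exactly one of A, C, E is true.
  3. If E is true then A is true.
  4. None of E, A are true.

A = False, C = True, E = False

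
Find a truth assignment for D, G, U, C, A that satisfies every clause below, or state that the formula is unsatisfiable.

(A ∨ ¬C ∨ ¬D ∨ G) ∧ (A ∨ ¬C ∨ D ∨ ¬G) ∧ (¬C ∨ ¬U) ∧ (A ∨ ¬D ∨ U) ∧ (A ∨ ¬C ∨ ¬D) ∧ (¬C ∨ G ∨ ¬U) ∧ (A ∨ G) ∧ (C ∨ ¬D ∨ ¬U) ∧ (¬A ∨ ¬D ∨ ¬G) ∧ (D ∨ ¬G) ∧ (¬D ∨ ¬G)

Set D = True.
  then (¬D ∨ ¬G) forces G = False.
  then (A ∨ G) forces A = True.
Try U = True:
  (¬C ∨ ¬U) forces C = False.
  clause (C ∨ ¬D ∨ ¬U) is falsified — backtrack.
So U = False.
Set C = True.
All clauses satisfied.

D=T; G=F; U=F; C=T; A=T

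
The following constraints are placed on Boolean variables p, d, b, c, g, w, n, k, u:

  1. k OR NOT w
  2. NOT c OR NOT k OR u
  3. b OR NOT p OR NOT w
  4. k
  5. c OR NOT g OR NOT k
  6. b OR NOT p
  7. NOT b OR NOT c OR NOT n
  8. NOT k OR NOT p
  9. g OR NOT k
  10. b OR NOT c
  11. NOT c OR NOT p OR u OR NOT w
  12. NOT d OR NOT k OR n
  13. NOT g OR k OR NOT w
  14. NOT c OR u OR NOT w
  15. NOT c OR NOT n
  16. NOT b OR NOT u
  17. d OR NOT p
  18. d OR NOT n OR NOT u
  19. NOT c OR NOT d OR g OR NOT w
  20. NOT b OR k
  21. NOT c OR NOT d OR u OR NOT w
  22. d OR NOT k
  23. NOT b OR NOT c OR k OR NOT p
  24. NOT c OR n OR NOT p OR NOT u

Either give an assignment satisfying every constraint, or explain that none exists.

No satisfying assignment exists.

Case k = True:
  (NOT k OR NOT p) forces p = False.
  (g OR NOT k) forces g = True.
  (c OR NOT g OR NOT k) forces c = True.
  (NOT c OR NOT k OR u) forces u = True.
  (b OR NOT c) forces b = True.
  Clause (NOT b OR NOT u) is falsified — contradiction.
Case k = False:
  Clause (k) is falsified — contradiction.
Both cases fail, so the formula is unsatisfiable.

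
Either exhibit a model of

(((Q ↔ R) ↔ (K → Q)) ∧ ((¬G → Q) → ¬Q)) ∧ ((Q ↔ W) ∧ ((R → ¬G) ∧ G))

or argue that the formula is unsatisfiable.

R = False; Q = False; W = False; K = False; G = True

  ((Q ↔ R) ↔ (K → Q)) ∧ ((¬G → Q) → ¬Q) = True
    (Q ↔ R) ↔ (K → Q) = True
      Q ↔ R = True
      K → Q = True
    (¬G → Q) → ¬Q = True
      ¬G → Q = True
        ¬G = False
      ¬Q = True
  (Q ↔ W) ∧ ((R → ¬G) ∧ G) = True
    Q ↔ W = True
    (R → ¬G) ∧ G = True
      R → ¬G = True
        ¬G = False
Both conjuncts True, so the formula holds.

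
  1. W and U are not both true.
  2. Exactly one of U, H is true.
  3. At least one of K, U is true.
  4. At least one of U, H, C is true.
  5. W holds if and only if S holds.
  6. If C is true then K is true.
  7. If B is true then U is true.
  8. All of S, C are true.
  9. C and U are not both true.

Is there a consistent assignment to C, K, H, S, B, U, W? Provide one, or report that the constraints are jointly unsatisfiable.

C=T, K=T, H=T, S=T, B=F, U=F, W=T

  (1) W=T, U=F — not both ✓
  (2) {U, H}: 1 true — exactly one ✓
  (3) {K, U}: 1 true — at least one ✓
  (4) {U, H, C}: 2 true — at least one ✓
  (5) W=T, S=T — same ✓
  (6) C=T ⇒ K: T ✓
  (7) B=F ⇒ U: vacuous ✓
  (8) {S, C}: all 2 true ✓
  (9) C=T, U=F — not both ✓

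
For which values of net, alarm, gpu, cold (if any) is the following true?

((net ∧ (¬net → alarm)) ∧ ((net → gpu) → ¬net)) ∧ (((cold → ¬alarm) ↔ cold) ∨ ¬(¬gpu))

net = True; alarm = False; gpu = False; cold = True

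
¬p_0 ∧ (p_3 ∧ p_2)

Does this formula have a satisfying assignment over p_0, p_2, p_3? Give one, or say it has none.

p_0: False; p_2: True; p_3: True

  ¬p_0 = True
  p_3 ∧ p_2 = True
Both conjuncts True, so the formula holds.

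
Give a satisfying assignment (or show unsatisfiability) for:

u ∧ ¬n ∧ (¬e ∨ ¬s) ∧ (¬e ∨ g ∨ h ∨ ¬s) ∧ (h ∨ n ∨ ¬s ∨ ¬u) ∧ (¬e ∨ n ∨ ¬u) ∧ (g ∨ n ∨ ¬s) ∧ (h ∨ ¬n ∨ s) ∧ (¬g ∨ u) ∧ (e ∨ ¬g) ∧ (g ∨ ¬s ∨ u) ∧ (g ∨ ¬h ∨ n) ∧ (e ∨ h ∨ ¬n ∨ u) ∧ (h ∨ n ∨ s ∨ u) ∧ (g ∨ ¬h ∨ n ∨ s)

Unit clause (u) forces u = True.
Unit clause (¬n) forces n = False.
In (¬e ∨ n ∨ ¬u) only ¬e is left, so e = False.
In (e ∨ ¬g) only ¬g is left, so g = False.
In (g ∨ ¬h ∨ n) only ¬h is left, so h = False.
In (h ∨ n ∨ ¬s ∨ ¬u) only ¬s is left, so s = False.
All clauses satisfied.

g: False, u: True, n: False, e: False, h: False, s: False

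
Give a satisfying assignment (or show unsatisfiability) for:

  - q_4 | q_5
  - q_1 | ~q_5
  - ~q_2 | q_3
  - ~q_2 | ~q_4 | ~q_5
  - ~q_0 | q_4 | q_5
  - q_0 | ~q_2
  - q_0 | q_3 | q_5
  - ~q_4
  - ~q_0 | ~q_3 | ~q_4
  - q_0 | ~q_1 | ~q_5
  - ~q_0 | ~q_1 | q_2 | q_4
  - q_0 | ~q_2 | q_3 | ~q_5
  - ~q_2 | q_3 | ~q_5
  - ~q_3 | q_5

Unit clause (~q_4) forces q_4 = False.
In (q_4 | q_5) only q_5 is left, so q_5 = True.
In (q_1 | ~q_5) only q_1 is left, so q_1 = True.
In (q_0 | ~q_1 | ~q_5) only q_0 is left, so q_0 = True.
In (~q_0 | ~q_1 | q_2 | q_4) only q_2 is left, so q_2 = True.
In (~q_2 | q_3 | ~q_5) only q_3 is left, so q_3 = True.
All clauses satisfied.

q_0: True; q_1: True; q_2: True; q_3: True; q_4: False; q_5: True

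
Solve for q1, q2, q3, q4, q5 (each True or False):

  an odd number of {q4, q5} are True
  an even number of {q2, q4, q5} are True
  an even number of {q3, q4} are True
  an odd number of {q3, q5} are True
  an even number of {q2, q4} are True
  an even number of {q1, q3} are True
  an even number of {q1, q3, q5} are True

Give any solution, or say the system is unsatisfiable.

q1 = True, q2 = True, q3 = True, q4 = True, q5 = False

{q4, q5}: 1 true → odd ✓
{q2, q4, q5}: 2 true → even ✓
{q3, q4}: 2 true → even ✓
{q3, q5}: 1 true → odd ✓
{q2, q4}: 2 true → even ✓
{q1, q3}: 2 true → even ✓
{q1, q3, q5}: 2 true → even ✓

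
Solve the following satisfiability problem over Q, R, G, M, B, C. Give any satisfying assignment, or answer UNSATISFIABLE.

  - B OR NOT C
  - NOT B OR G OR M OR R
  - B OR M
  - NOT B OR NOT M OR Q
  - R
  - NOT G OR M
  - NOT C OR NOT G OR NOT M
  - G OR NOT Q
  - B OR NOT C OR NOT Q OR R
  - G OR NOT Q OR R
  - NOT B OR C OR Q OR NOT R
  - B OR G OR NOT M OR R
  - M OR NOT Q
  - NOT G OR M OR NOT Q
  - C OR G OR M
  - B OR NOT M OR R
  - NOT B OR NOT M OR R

Q: False, R: True, G: False, M: True, B: False, C: False

Unit clause (R) forces R = True.
Set Q = False.
Set G = False.
Set M = True.
  then (NOT B OR NOT M OR Q) forces B = False.
  then (B OR NOT C) forces C = False.
All clauses satisfied.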